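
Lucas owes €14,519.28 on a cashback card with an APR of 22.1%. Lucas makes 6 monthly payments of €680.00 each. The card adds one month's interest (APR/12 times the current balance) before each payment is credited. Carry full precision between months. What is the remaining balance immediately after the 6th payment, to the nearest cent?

€11,926.84

Monthly rate r = 22.1%/12 = 1.84167% = 0.0184167.
Each month: B ← B·(1+r) − €680.00.
Month 1: interest €267.40; balance after payment €14,106.68.
Month 2: interest €259.80; balance after payment €13,686.47.
Month 3: interest €252.06; balance after payment €13,258.53.
Month 4: interest €244.18; balance after payment €12,822.71.
Month 5: interest €236.15; balance after payment €12,378.86.
Month 6: interest €227.98; balance after payment €11,926.84.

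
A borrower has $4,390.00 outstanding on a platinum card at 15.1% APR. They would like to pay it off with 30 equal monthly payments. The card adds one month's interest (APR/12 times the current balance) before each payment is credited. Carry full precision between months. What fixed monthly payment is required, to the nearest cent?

Monthly rate r = 15.1%/12 = 1.25833% = 0.0125833.
Level-payment amortization: P = B₀·r / (1 − (1+r)^(−n)) = 4390.00·0.0125833 / (1 − 1.01258^(−30)).
Denominator 1 − (1+r)^(−30) = 0.31281012.
P = 55.2408 / 0.31281012 ≈ 176.60.

$176.60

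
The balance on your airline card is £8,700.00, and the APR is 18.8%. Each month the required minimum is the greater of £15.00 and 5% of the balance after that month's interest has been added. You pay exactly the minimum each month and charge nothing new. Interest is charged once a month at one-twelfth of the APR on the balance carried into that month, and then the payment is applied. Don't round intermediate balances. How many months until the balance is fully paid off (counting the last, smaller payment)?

119 months

Monthly rate r = 18.8%/12 = 1.56667% = 0.0156667.
While 5% of the post-interest balance exceeds £15.00, each month B ← (B·(1+r))·(1 − 0.05), i.e. B shrinks by the factor (1+r)·0.95 = 0.96488.
This holds for months 1–95. Entering month 96 the balance is £291.49; 5% of the post-interest balance is now below £15.00, so the flat £15.00 minimum applies from here.
From month 96 a fixed £15.00 at rate r clears £291.49 in 24 more payments. Total: 95 + 24 = 119 months.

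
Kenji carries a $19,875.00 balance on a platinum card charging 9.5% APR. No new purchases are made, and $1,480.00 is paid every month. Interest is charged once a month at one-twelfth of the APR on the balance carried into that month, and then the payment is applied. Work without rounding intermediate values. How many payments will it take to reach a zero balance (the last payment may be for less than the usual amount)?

15 months

Monthly rate r = 9.5%/12 = 0.791667% = 0.00791667.
Recurrence: B ← B·(1+r) − $1,480.00.
Month 1: interest $157.34; balance after payment $18,552.34.
Month 2: interest $146.87; balance after payment $17,219.22.
Closed form: n = −ln(1 − rB₀/P)/ln(1+r) = −ln(0.89369)/ln(1.00792) ≈ 14.254, so the balance reaches zero during payment 15.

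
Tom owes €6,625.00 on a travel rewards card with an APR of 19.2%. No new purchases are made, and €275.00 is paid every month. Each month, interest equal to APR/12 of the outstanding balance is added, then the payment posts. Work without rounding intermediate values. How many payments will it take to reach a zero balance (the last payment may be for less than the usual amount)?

31 payments

Monthly rate r = 19.2%/12 = 1.6% = 0.016.
Recurrence: B ← B·(1+r) − €275.00.
Month 1: interest €106.00; balance after payment €6,456.00.
Month 2: interest €103.30; balance after payment €6,284.30.
Closed form: n = −ln(1 − rB₀/P)/ln(1+r) = −ln(0.61455)/ln(1.016) ≈ 30.672, so the balance reaches zero during payment 31.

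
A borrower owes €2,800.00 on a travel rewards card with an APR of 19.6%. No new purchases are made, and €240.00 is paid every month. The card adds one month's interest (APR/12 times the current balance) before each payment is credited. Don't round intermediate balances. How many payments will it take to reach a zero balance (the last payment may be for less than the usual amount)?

Monthly rate r = 19.6%/12 = 1.63333% = 0.0163333.
Recurrence: B ← B·(1+r) − €240.00.
Month 1: interest €45.73; balance after payment €2,605.73.
Month 2: interest €42.56; balance after payment €2,408.29.
Closed form: n = −ln(1 − rB₀/P)/ln(1+r) = −ln(0.80944)/ln(1.01633) ≈ 13.049, so the balance reaches zero during payment 14.

14 payments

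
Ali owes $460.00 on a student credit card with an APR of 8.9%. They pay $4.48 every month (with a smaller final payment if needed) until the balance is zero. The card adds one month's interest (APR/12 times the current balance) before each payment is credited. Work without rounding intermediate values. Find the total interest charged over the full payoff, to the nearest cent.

$409.12

Monthly rate r = 8.9%/12 = 0.741667% = 0.00741667.
Payoff takes n = ⌈−ln(1 − rB₀/P)/ln(1+r)⌉ = ⌈194.000⌉ = 194 payments; the last is $4.48.
Total paid = 193·$4.48 + $4.48 = $869.12.
Total interest = total paid − principal = $869.12 − $460.00 = $409.12.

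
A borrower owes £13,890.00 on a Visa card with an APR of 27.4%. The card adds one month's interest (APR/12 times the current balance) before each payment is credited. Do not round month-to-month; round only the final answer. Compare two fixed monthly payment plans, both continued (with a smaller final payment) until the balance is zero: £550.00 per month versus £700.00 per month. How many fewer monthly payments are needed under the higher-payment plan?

12 fewer payments

Monthly rate r = 27.4%/12 = 2.28333% = 0.0228333.
At £550.00/mo: n = ⌈−ln(1 − rB₀/P)/ln(1+r)⌉ = 39 payments (last £40.28); total interest = total paid − £13,890.00 = £7,050.28.
At £700.00/mo: 27 payments (last £511.90); total interest £4,821.90.
Payments saved = 39 − 27 = 12.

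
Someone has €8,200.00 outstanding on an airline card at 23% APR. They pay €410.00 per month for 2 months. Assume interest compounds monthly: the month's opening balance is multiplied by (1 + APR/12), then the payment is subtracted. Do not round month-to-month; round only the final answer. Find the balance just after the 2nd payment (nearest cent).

Monthly rate r = 23%/12 = 1.91667% = 0.0191667.
Each month: B ← B·(1+r) − €410.00.
Month 1: interest €157.17; balance after payment €7,947.17.
Month 2: interest €152.32; balance after payment €7,689.49.

€7,689.49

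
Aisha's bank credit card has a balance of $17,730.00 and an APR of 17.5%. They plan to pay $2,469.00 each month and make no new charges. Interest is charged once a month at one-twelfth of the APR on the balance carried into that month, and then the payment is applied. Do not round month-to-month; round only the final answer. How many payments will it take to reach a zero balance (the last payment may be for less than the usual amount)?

Monthly rate r = 17.5%/12 = 1.45833% = 0.0145833.
Recurrence: B ← B·(1+r) − $2,469.00.
Month 1: interest $258.56; balance after payment $15,519.56.
Month 2: interest $226.33; balance after payment $13,276.89.
Closed form: n = −ln(1 − rB₀/P)/ln(1+r) = −ln(0.89528)/ln(1.01458) ≈ 7.641, so the balance reaches zero during payment 8.

8 payments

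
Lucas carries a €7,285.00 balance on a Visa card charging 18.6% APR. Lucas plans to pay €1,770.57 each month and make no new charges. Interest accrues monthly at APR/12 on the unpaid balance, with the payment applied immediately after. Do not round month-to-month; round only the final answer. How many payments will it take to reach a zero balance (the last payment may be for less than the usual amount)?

5 months

Monthly rate r = 18.6%/12 = 1.55% = 0.0155.
Recurrence: B ← B·(1+r) − €1,770.57.
Month 1: interest €112.92; balance after payment €5,627.35.
Month 2: interest €87.22; balance after payment €3,944.00.
Month 3: interest €61.13; balance after payment €2,234.56.
Month 4: interest €34.64; balance after payment €498.63.
Month 5: interest €7.73; balance after payment €0.00.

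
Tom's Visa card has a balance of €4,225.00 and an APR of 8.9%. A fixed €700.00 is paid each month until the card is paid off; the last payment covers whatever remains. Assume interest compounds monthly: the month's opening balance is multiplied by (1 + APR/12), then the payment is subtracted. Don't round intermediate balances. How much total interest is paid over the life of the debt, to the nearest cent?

Monthly rate r = 8.9%/12 = 0.741667% = 0.00741667.
Payoff takes n = ⌈−ln(1 − rB₀/P)/ln(1+r)⌉ = ⌈6.198⌉ = 7 payments; the last is €138.91.
Total paid = 6·€700.00 + €138.91 = €4,338.91.
Total interest = total paid − principal = €4,338.91 − €4,225.00 = €113.91.

€113.91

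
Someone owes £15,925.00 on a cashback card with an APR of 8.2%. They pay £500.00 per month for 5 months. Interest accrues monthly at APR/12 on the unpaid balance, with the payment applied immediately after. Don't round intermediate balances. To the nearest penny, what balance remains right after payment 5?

£13,942.19

Monthly rate r = 8.2%/12 = 0.683333% = 0.00683333.
Each month: B ← B·(1+r) − £500.00.
Month 1: interest £108.82; balance after payment £15,533.82.
Month 2: interest £106.15; balance after payment £15,139.97.
Month 3: interest £103.46; balance after payment £14,743.43.
Month 4: interest £100.75; balance after payment £14,344.17.
Month 5: interest £98.02; balance after payment £13,942.19.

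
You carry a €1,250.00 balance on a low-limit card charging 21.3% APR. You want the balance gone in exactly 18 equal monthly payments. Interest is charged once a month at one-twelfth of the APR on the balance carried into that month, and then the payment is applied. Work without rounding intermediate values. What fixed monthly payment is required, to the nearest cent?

€81.74

Monthly rate r = 21.3%/12 = 1.775% = 0.01775.
Level-payment amortization: P = B₀·r / (1 − (1+r)^(−n)) = 1250.00·0.01775 / (1 − 1.01775^(−18)).
Denominator 1 − (1+r)^(−18) = 0.271448929.
P = 22.1875 / 0.271448929 ≈ 81.74.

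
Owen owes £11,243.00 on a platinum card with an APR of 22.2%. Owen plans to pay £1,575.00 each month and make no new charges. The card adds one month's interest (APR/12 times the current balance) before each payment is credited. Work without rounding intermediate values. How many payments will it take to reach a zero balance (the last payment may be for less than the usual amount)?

Monthly rate r = 22.2%/12 = 1.85% = 0.0185.
Recurrence: B ← B·(1+r) − £1,575.00.
Month 1: interest £208.00; balance after payment £9,876.00.
Month 2: interest £182.71; balance after payment £8,483.70.
Closed form: n = −ln(1 − rB₀/P)/ln(1+r) = −ln(0.86794)/ln(1.0185) ≈ 7.726, so the balance reaches zero during payment 8.

8 months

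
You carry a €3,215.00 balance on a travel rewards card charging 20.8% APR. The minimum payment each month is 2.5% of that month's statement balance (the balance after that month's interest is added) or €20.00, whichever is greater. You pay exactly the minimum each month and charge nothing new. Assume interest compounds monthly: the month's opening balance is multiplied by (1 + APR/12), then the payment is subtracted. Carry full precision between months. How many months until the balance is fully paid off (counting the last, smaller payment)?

240 months

Monthly rate r = 20.8%/12 = 1.73333% = 0.0173333.
While 2.5% of the post-interest balance exceeds €20.00, each month B ← (B·(1+r))·(1 − 0.025), i.e. B shrinks by the factor (1+r)·0.975 = 0.9919.
This holds for months 1–174. Entering month 175 the balance is €780.90; 2.5% of the post-interest balance is now below €20.00, so the flat €20.00 minimum applies from here.
From month 175 a fixed €20.00 at rate r clears €780.90 in 66 more payments. Total: 174 + 66 = 240 months.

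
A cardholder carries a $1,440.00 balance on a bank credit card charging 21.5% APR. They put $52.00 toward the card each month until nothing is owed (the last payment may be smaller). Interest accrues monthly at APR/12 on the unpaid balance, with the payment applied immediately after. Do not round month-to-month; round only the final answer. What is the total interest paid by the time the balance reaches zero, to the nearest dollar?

Monthly rate r = 21.5%/12 = 1.79167% = 0.0179167.
Payoff takes n = ⌈−ln(1 − rB₀/P)/ln(1+r)⌉ = ⌈38.601⌉ = 39 payments; the last is $31.38.
Total paid = 38·$52.00 + $31.38 = $2,007.38.
Total interest = total paid − principal = $2,007.38 − $1,440.00 = $567.38.

$567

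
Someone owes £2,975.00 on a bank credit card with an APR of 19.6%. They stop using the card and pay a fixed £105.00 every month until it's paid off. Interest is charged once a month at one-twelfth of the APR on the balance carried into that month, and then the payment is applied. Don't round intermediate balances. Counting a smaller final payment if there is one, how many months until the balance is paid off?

Monthly rate r = 19.6%/12 = 1.63333% = 0.0163333.
Recurrence: B ← B·(1+r) − £105.00.
Month 1: interest £48.59; balance after payment £2,918.59.
Month 2: interest £47.67; balance after payment £2,861.26.
Closed form: n = −ln(1 − rB₀/P)/ln(1+r) = −ln(0.53722)/ln(1.01633) ≈ 38.351, so the balance reaches zero during payment 39.

39 months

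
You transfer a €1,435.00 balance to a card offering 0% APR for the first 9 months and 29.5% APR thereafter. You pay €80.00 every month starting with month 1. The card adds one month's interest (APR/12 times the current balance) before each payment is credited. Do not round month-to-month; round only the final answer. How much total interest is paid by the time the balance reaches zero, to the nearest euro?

Promo months 1–9 at r₀ = 0%/12 = 0; months 10+ at r₁ = 29.5%/12 = 0.0245833.
After month 9 (no interest yet): B = €1,435.00 − 9·€80.00 = €715.00.
Then at r₁ with €80.00/mo: n₂ = −ln(1 − r₁·B/P)/ln(1+r₁) ≈ 10.22 → 11 more payments.
Total paid = 19·€80.00 + €17.41 = €1,537.41; interest = €1,537.41 − €1,435.00 = €102.41.

€102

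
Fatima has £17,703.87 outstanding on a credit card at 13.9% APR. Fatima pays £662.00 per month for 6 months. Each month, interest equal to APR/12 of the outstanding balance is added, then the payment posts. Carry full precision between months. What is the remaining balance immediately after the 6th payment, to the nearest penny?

Monthly rate r = 13.9%/12 = 1.15833% = 0.0115833.
Each month: B ← B·(1+r) − £662.00.
Month 1: interest £205.07; balance after payment £17,246.94.
Month 2: interest £199.78; balance after payment £16,784.72.
Month 3: interest £194.42; balance after payment £16,317.14.
Month 4: interest £189.01; balance after payment £15,844.15.
Month 5: interest £183.53; balance after payment £15,365.67.
Month 6: interest £177.99; balance after payment £14,881.66.

£14,881.66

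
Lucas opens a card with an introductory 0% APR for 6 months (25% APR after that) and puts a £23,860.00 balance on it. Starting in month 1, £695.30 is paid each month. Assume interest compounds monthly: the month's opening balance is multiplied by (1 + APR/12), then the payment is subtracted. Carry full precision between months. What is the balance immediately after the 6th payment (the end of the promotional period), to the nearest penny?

£19,688.20

Promo months 1–6 at r₀ = 0%/12 = 0; months 7+ at r₁ = 25%/12 = 0.0208333.
After month 6 (no interest yet): B = £23,860.00 − 6·£695.30 = £19,688.20.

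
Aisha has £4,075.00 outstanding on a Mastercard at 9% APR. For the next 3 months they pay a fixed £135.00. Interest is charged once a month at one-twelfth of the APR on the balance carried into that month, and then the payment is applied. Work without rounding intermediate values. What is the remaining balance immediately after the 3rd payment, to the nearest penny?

Monthly rate r = 9%/12 = 0.75% = 0.0075.
Each month: B ← B·(1+r) − £135.00.
Month 1: interest £30.56; balance after payment £3,970.56.
Month 2: interest £29.78; balance after payment £3,865.34.
Month 3: interest £28.99; balance after payment £3,759.33.

£3,759.33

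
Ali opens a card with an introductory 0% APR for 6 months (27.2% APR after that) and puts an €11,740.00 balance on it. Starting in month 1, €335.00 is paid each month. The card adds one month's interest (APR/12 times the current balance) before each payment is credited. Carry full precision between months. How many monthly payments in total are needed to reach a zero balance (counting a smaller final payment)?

54 months

Promo months 1–6 at r₀ = 0%/12 = 0; months 7+ at r₁ = 27.2%/12 = 0.0226667.
After month 6 (no interest yet): B = €11,740.00 − 6·€335.00 = €9,730.00.
Then at r₁ with €335.00/mo: n₂ = −ln(1 − r₁·B/P)/ln(1+r₁) ≈ 47.92 → 48 more payments.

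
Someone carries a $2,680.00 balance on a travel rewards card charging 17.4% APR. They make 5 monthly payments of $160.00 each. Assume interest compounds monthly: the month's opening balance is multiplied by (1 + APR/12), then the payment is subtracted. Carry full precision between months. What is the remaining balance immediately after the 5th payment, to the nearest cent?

$2,056.48

Monthly rate r = 17.4%/12 = 1.45% = 0.0145.
Each month: B ← B·(1+r) − $160.00.
Month 1: interest $38.86; balance after payment $2,558.86.
Month 2: interest $37.10; balance after payment $2,435.96.
Month 3: interest $35.32; balance after payment $2,311.28.
Month 4: interest $33.51; balance after payment $2,184.80.
Month 5: interest $31.68; balance after payment $2,056.48.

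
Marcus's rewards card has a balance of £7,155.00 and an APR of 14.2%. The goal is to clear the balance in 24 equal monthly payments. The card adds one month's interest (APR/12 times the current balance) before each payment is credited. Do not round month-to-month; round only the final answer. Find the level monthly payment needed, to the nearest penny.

Monthly rate r = 14.2%/12 = 1.18333% = 0.0118333.
Level-payment amortization: P = B₀·r / (1 − (1+r)^(−n)) = 7155.00·0.0118333 / (1 − 1.01183^(−24)).
Denominator 1 − (1+r)^(−24) = 0.245977301.
P = 84.6675 / 0.245977301 ≈ 344.21.

£344.21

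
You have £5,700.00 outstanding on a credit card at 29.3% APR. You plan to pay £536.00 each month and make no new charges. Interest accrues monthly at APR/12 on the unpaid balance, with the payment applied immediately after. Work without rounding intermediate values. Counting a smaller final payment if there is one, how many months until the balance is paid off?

Monthly rate r = 29.3%/12 = 2.44167% = 0.0244167.
Recurrence: B ← B·(1+r) − £536.00.
Month 1: interest £139.18; balance after payment £5,303.18.
Month 2: interest £129.49; balance after payment £4,896.66.
Closed form: n = −ln(1 − rB₀/P)/ln(1+r) = −ln(0.74035)/ln(1.02442) ≈ 12.463, so the balance reaches zero during payment 13.

13 payments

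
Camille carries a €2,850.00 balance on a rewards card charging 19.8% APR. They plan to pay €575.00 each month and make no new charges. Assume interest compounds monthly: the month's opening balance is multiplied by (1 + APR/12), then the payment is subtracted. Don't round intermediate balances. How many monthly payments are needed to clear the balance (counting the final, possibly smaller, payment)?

Monthly rate r = 19.8%/12 = 1.65% = 0.0165.
Recurrence: B ← B·(1+r) − €575.00.
Month 1: interest €47.03; balance after payment €2,322.03.
Month 2: interest €38.31; balance after payment €1,785.34.
Month 3: interest €29.46; balance after payment €1,239.80.
Month 4: interest €20.46; balance after payment €685.25.
Month 5: interest €11.31; balance after payment €121.56.
Month 6: interest €2.01; balance after payment €0.00.

6 payments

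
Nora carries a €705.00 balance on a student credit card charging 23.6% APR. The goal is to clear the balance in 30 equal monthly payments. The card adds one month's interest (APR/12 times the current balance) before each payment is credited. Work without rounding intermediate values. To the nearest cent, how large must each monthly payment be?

Monthly rate r = 23.6%/12 = 1.96667% = 0.0196667.
Level-payment amortization: P = B₀·r / (1 − (1+r)^(−n)) = 705.00·0.0196667 / (1 − 1.01967^(−30)).
Denominator 1 − (1+r)^(−30) = 0.442489139.
P = 13.865 / 0.442489139 ≈ 31.33.

€31.33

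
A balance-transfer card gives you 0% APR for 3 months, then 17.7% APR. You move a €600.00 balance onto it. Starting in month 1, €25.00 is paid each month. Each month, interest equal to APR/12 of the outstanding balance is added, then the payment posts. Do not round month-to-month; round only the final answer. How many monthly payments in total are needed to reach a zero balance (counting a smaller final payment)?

29 payments

Promo months 1–3 at r₀ = 0%/12 = 0; months 4+ at r₁ = 17.7%/12 = 0.01475.
After month 3 (no interest yet): B = €600.00 − 3·€25.00 = €525.00.
Then at r₁ with €25.00/mo: n₂ = −ln(1 − r₁·B/P)/ln(1+r₁) ≈ 25.32 → 26 more payments.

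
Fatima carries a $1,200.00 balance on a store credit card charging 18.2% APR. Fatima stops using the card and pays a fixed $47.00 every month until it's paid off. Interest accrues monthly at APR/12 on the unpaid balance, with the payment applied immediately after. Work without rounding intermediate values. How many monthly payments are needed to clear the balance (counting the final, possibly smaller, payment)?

33 payments

Monthly rate r = 18.2%/12 = 1.51667% = 0.0151667.
Recurrence: B ← B·(1+r) − $47.00.
Month 1: interest $18.20; balance after payment $1,171.20.
Month 2: interest $17.76; balance after payment $1,141.96.
Closed form: n = −ln(1 − rB₀/P)/ln(1+r) = −ln(0.61277)/ln(1.01517) ≈ 32.537, so the balance reaches zero during payment 33.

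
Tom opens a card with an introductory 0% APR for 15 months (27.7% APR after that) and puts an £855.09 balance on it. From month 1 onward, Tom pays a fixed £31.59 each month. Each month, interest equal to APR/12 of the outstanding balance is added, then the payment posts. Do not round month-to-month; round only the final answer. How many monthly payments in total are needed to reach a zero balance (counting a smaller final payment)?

30 months

Promo months 1–15 at r₀ = 0%/12 = 0; months 16+ at r₁ = 27.7%/12 = 0.0230833.
After month 15 (no interest yet): B = £855.09 − 15·£31.59 = £381.24.
Then at r₁ with £31.59/mo: n₂ = −ln(1 − r₁·B/P)/ln(1+r₁) ≈ 14.31 → 15 more payments.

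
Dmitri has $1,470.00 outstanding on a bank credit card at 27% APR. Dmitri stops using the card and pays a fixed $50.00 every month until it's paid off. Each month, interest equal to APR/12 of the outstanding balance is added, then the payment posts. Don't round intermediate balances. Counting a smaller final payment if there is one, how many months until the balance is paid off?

49 payments

Monthly rate r = 27%/12 = 2.25% = 0.0225.
Recurrence: B ← B·(1+r) − $50.00.
Month 1: interest $33.07; balance after payment $1,453.08.
Month 2: interest $32.69; balance after payment $1,435.77.
Closed form: n = −ln(1 − rB₀/P)/ln(1+r) = −ln(0.3385)/ln(1.0225) ≈ 48.683, so the balance reaches zero during payment 49.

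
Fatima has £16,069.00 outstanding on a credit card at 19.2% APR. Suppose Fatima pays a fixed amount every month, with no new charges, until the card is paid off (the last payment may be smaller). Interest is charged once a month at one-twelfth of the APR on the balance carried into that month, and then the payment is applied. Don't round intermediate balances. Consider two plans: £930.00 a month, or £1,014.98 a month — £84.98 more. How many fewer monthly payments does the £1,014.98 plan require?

Monthly rate r = 19.2%/12 = 1.6% = 0.016.
At £930.00/mo: n = ⌈−ln(1 − rB₀/P)/ln(1+r)⌉ = 21 payments (last £360.71); total interest = total paid − £16,069.00 = £2,891.71.
At £1,014.98/mo: 19 payments (last £410.15); total interest £2,610.79.
Payments saved = 21 − 19 = 2.

2 fewer payments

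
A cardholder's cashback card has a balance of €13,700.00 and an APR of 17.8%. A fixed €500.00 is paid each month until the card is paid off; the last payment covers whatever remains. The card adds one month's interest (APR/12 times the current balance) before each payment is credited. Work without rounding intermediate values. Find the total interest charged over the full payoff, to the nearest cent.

€4,013.20

Monthly rate r = 17.8%/12 = 1.48333% = 0.0148333.
Payoff takes n = ⌈−ln(1 − rB₀/P)/ln(1+r)⌉ = ⌈35.425⌉ = 36 payments; the last is €213.20.
Total paid = 35·€500.00 + €213.20 = €17,713.20.
Total interest = total paid − principal = €17,713.20 − €13,700.00 = €4,013.20.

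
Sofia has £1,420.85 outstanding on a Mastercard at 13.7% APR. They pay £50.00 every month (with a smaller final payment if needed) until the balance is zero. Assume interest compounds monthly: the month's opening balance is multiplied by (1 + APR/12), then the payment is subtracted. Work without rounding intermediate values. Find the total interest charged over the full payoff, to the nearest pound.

Monthly rate r = 13.7%/12 = 1.14167% = 0.0114167.
Payoff takes n = ⌈−ln(1 − rB₀/P)/ln(1+r)⌉ = ⌈34.549⌉ = 35 payments; the last is £27.50.
Total paid = 34·£50.00 + £27.50 = £1,727.50.
Total interest = total paid − principal = £1,727.50 − £1,420.85 = £306.65.

£307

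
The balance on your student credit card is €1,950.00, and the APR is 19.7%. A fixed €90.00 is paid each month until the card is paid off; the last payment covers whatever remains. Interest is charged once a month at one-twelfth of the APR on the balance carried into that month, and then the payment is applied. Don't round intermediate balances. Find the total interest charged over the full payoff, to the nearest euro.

€480

Monthly rate r = 19.7%/12 = 1.64167% = 0.0164167.
Payoff takes n = ⌈−ln(1 − rB₀/P)/ln(1+r)⌉ = ⌈26.996⌉ = 27 payments; the last is €89.62.
Total paid = 26·€90.00 + €89.62 = €2,429.62.
Total interest = total paid − principal = €2,429.62 − €1,950.00 = €479.62.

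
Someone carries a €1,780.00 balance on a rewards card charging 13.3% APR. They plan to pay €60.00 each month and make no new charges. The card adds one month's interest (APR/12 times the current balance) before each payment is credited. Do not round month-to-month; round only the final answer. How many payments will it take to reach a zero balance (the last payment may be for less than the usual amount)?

37 months

Monthly rate r = 13.3%/12 = 1.10833% = 0.0110833.
Recurrence: B ← B·(1+r) − €60.00.
Month 1: interest €19.73; balance after payment €1,739.73.
Month 2: interest €19.28; balance after payment €1,699.01.
Closed form: n = −ln(1 − rB₀/P)/ln(1+r) = −ln(0.67119)/ln(1.01108) ≈ 36.172, so the balance reaches zero during payment 37.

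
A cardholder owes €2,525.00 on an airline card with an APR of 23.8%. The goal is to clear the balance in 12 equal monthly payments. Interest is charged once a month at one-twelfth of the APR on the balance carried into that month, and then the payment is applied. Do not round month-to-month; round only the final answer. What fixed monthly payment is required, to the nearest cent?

Monthly rate r = 23.8%/12 = 1.98333% = 0.0198333.
Level-payment amortization: P = B₀·r / (1 − (1+r)^(−n)) = 2525.00·0.0198333 / (1 − 1.01983^(−12)).
Denominator 1 − (1+r)^(−12) = 0.209959116.
P = 50.0792 / 0.209959116 ≈ 238.52.

€238.52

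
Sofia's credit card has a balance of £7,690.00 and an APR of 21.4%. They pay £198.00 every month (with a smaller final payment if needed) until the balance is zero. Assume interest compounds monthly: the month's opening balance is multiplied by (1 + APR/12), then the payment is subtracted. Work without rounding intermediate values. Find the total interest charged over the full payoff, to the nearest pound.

Monthly rate r = 21.4%/12 = 1.78333% = 0.0178333.
Payoff takes n = ⌈−ln(1 − rB₀/P)/ln(1+r)⌉ = ⌈66.737⌉ = 67 payments; the last is £146.35.
Total paid = 66·£198.00 + £146.35 = £13,214.35.
Total interest = total paid − principal = £13,214.35 − £7,690.00 = £5,524.35.

£5,524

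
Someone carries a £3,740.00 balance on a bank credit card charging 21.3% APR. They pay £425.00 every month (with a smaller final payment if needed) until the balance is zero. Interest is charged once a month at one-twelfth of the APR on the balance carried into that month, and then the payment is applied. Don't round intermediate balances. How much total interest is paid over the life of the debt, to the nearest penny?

Monthly rate r = 21.3%/12 = 1.775% = 0.01775.
Payoff takes n = ⌈−ln(1 − rB₀/P)/ln(1+r)⌉ = ⌈9.653⌉ = 10 payments; the last is £278.42.
Total paid = 9·£425.00 + £278.42 = £4,103.42.
Total interest = total paid − principal = £4,103.42 − £3,740.00 = £363.42.

£363.42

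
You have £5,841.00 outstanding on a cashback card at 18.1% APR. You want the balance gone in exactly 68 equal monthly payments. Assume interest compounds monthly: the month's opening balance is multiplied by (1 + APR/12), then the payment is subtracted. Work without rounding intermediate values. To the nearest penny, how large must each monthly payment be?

Monthly rate r = 18.1%/12 = 1.50833% = 0.0150833.
Level-payment amortization: P = B₀·r / (1 − (1+r)^(−n)) = 5841.00·0.0150833 / (1 − 1.01508^(−68)).
Denominator 1 − (1+r)^(−68) = 0.638686163.
P = 88.1018 / 0.638686163 ≈ 137.94.

£137.94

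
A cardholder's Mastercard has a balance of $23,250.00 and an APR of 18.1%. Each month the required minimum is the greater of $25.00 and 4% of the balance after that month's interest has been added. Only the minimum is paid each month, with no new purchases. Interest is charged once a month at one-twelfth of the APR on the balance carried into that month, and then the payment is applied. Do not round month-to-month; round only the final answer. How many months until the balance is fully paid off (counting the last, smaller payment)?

172 months

Monthly rate r = 18.1%/12 = 1.50833% = 0.0150833.
While 4% of the post-interest balance exceeds $25.00, each month B ← (B·(1+r))·(1 − 0.04), i.e. B shrinks by the factor (1+r)·0.96 = 0.97448.
This holds for months 1–141. Entering month 142 the balance is $607.30; 4% of the post-interest balance is now below $25.00, so the flat $25.00 minimum applies from here.
From month 142 a fixed $25.00 at rate r clears $607.30 in 31 more payments. Total: 141 + 31 = 172 months.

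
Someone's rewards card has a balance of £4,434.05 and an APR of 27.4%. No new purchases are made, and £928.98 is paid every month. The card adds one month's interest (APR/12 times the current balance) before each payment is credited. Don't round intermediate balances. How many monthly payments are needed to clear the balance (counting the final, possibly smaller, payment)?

6 months

Monthly rate r = 27.4%/12 = 2.28333% = 0.0228333.
Recurrence: B ← B·(1+r) − £928.98.
Month 1: interest £101.24; balance after payment £3,606.31.
Month 2: interest £82.34; balance after payment £2,759.68.
Month 3: interest £63.01; balance after payment £1,893.71.
Month 4: interest £43.24; balance after payment £1,007.97.
Month 5: interest £23.02; balance after payment £102.01.
Month 6: interest £2.33; balance after payment £0.00.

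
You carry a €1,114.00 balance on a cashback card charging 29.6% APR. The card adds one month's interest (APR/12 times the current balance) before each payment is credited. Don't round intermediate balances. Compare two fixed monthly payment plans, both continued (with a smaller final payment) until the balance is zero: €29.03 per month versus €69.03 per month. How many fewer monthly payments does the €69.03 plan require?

Monthly rate r = 29.6%/12 = 2.46667% = 0.0246667.
At €29.03/mo: n = ⌈−ln(1 − rB₀/P)/ln(1+r)⌉ = 121 payments (last €6.17); total interest = total paid − €1,114.00 = €2,375.77.
At €69.03/mo: 21 payments (last €57.52); total interest €324.12.
Payments saved = 121 − 21 = 100.

100 fewer payments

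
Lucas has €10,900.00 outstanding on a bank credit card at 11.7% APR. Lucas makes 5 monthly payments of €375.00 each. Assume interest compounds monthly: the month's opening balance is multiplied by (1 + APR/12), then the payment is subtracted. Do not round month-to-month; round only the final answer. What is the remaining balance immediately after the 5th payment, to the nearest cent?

€9,529.92

Monthly rate r = 11.7%/12 = 0.975% = 0.00975.
Each month: B ← B·(1+r) − €375.00.
Month 1: interest €106.28; balance after payment €10,631.27.
Month 2: interest €103.65; balance after payment €10,359.93.
Month 3: interest €101.01; balance after payment €10,085.94.
Month 4: interest €98.34; balance after payment €9,809.28.
Month 5: interest €95.64; balance after payment €9,529.92.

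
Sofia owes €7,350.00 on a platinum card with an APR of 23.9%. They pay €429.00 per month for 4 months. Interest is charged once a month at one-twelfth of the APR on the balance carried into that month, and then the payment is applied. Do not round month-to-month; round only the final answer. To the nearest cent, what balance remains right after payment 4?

Monthly rate r = 23.9%/12 = 1.99167% = 0.0199167.
Each month: B ← B·(1+r) − €429.00.
Month 1: interest €146.39; balance after payment €7,067.39.
Month 2: interest €140.76; balance after payment €6,779.15.
Month 3: interest €135.02; balance after payment €6,485.16.
Month 4: interest €129.16; balance after payment €6,185.33.

€6,185.33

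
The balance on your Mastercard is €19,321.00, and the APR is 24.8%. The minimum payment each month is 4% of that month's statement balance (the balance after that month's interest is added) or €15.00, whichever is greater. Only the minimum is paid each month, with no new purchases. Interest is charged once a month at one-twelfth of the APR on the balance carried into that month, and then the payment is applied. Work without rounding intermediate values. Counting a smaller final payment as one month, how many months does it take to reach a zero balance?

230 months

Monthly rate r = 24.8%/12 = 2.06667% = 0.0206667.
While 4% of the post-interest balance exceeds €15.00, each month B ← (B·(1+r))·(1 − 0.04), i.e. B shrinks by the factor (1+r)·0.96 = 0.97984.
This holds for months 1–195. Entering month 196 the balance is €364.16; 4% of the post-interest balance is now below €15.00, so the flat €15.00 minimum applies from here.
From month 196 a fixed €15.00 at rate r clears €364.16 in 35 more payments. Total: 195 + 35 = 230 months.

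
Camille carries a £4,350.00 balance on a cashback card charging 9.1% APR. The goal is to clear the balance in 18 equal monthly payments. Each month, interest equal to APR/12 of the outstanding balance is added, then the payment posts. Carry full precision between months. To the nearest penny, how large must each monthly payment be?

£259.45

Monthly rate r = 9.1%/12 = 0.758333% = 0.00758333.
Level-payment amortization: P = B₀·r / (1 − (1+r)^(−n)) = 4350.00·0.00758333 / (1 − 1.00758^(−18)).
Denominator 1 − (1+r)^(−18) = 0.127144309.
P = 32.9875 / 0.127144309 ≈ 259.45.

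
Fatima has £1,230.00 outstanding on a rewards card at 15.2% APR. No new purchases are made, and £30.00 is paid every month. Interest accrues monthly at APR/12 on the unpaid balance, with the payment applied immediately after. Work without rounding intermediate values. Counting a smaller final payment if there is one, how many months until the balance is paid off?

59 months

Monthly rate r = 15.2%/12 = 1.26667% = 0.0126667.
Recurrence: B ← B·(1+r) − £30.00.
Month 1: interest £15.58; balance after payment £1,215.58.
Month 2: interest £15.40; balance after payment £1,200.98.
Closed form: n = −ln(1 − rB₀/P)/ln(1+r) = −ln(0.48067)/ln(1.01267) ≈ 58.201, so the balance reaches zero during payment 59.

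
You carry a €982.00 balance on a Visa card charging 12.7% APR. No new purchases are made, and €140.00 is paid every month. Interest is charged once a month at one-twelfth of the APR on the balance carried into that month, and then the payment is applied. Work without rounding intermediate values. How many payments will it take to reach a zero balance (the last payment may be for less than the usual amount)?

Monthly rate r = 12.7%/12 = 1.05833% = 0.0105833.
Recurrence: B ← B·(1+r) − €140.00.
Month 1: interest €10.39; balance after payment €852.39.
Month 2: interest €9.02; balance after payment €721.41.
Closed form: n = −ln(1 − rB₀/P)/ln(1+r) = −ln(0.92577)/ln(1.01058) ≈ 7.327, so the balance reaches zero during payment 8.

8 months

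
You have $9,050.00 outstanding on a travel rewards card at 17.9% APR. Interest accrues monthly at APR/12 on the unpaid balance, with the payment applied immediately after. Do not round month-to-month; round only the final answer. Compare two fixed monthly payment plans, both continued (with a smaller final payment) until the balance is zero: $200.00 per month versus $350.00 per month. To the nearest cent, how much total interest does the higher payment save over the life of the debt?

Monthly rate r = 17.9%/12 = 1.49167% = 0.0149167.
At $200.00/mo: n = ⌈−ln(1 − rB₀/P)/ln(1+r)⌉ = 76 payments (last $180.83); total interest = total paid − $9,050.00 = $6,130.83.
At $350.00/mo: 33 payments (last $318.56); total interest $2,468.56.
Interest saved = $6,130.83 − $2,468.56 = $3,662.27.

$3,662.27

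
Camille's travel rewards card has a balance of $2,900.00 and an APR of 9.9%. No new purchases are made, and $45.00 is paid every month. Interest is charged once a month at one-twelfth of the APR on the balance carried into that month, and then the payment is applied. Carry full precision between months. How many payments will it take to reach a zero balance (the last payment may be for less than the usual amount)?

93 payments

Monthly rate r = 9.9%/12 = 0.825% = 0.00825.
Recurrence: B ← B·(1+r) − $45.00.
Month 1: interest $23.93; balance after payment $2,878.93.
Month 2: interest $23.75; balance after payment $2,857.68.
Closed form: n = −ln(1 − rB₀/P)/ln(1+r) = −ln(0.46833)/ln(1.00825) ≈ 92.327, so the balance reaches zero during payment 93.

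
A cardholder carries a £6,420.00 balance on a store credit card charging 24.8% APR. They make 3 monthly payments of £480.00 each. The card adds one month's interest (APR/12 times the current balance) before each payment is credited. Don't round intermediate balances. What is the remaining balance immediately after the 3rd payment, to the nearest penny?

Monthly rate r = 24.8%/12 = 2.06667% = 0.0206667.
Each month: B ← B·(1+r) − £480.00.
Month 1: interest £132.68; balance after payment £6,072.68.
Month 2: interest £125.50; balance after payment £5,718.18.
Month 3: interest £118.18; balance after payment £5,356.36.

£5,356.36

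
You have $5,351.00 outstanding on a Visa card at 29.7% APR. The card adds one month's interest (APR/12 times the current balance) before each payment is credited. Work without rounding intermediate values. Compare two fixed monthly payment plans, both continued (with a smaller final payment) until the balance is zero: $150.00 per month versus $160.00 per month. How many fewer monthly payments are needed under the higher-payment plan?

16 fewer payments

Monthly rate r = 29.7%/12 = 2.475% = 0.02475.
At $150.00/mo: n = ⌈−ln(1 − rB₀/P)/ln(1+r)⌉ = 88 payments (last $109.69); total interest = total paid − $5,351.00 = $7,808.69.
At $160.00/mo: 72 payments (last $149.67); total interest $6,158.67.
Payments saved = 88 − 72 = 16.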